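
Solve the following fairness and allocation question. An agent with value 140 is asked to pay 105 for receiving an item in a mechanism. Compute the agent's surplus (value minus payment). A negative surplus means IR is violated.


Step 1: Surplus = value - payment = 140 - 105 = 35
Step 2: IR is satisfied (surplus >= 0)

35


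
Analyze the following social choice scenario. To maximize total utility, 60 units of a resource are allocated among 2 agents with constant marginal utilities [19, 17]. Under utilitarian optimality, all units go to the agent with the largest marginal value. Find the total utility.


Step 1: The marginal utilities are [19, 17]
Step 2: The highest marginal utility is 19
Step 3: All 60 units go to that agent
Step 4: Total utility = 19 * 60 = 1140

1140


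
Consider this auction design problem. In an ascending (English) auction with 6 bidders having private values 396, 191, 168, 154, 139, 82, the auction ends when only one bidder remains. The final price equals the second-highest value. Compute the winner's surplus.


Step 1: Identify the highest value: 396
Step 2: Identify the second-highest value: 191
Step 3: The final price = second-highest value = 191
Step 4: Surplus = 396 - 191 = 205

205


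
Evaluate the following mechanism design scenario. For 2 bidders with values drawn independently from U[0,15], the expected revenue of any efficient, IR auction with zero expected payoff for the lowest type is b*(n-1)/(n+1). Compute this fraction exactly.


Step 1: By Revenue Equivalence, expected revenue = b*(n-1)/(n+1)
Step 2: Substituting n = 2, b = 15
Step 3: Revenue = 15*(2-1)/(2+1) = 15*1/3
Step 4: Revenue = 15/3 = 5

5


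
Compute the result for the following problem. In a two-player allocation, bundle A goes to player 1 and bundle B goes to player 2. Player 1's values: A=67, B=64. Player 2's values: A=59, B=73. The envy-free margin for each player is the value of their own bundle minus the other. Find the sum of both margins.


Step 1: Player 1's margin = v1(A) - v1(B) = 67 - 64 = 3
Step 2: Player 2's margin = v2(B) - v2(A) = 73 - 59 = 14
Step 3: Total margin = 3 + 14 = 17

17


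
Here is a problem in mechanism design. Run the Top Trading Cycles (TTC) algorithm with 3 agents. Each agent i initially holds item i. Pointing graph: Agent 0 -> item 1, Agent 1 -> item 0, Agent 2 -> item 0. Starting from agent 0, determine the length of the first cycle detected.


Step 1: Trace the pointer graph from agent 0: 0 -> 1 -> 0
Step 2: A cycle is detected when we revisit agent 0
Step 3: The cycle is: 0 -> 1 -> 0
Step 4: Cycle length = 2

2


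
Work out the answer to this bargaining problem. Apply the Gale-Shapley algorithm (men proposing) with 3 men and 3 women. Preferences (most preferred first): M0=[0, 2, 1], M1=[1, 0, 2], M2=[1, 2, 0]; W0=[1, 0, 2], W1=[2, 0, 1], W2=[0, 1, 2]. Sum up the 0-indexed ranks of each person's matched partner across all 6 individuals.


Step 1: Run Gale-Shapley (men propose, women hold best offer):
  M0 proposes to W0; she accepts
  M1 proposes to W1; she accepts
  M2 proposes to W1; she switches from M1
  M1 proposes to W0; she switches from M0
  M0 proposes to W2; she accepts
Step 2: Final matching: W0-M1, W1-M2, W2-M0
Step 3: 0-indexed ranks (man's rank of his match, then woman's): 1 + 0 + 0 + 0 + 1 + 0
Step 4: Total rank sum = 2

2


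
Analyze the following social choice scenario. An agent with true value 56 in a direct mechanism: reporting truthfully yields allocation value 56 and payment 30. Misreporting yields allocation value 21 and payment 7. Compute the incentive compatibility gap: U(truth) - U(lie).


Step 1: U(truth) = value - payment = 56 - 30 = 26
Step 2: U(lie) = allocation - payment = 21 - 7 = 14
Step 3: IC gap = 26 - 14 = 12

12


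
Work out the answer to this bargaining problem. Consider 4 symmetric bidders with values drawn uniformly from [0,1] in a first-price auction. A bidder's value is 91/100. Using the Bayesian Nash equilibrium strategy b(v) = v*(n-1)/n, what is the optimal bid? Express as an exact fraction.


Step 1: The symmetric BNE bidding function is b(v) = v * (n-1) / n
Step 2: Substitute v = 91/100 and n = 4
Step 3: b = 91/100 * 3/4
Step 4: b = 273/400

273/400


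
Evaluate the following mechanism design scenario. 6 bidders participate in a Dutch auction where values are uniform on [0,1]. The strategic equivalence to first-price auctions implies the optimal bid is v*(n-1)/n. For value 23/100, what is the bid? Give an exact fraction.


Step 1: Dutch auctions are strategically equivalent to first-price auctions
Step 2: The equilibrium bid is b(v) = v*(n-1)/n
Step 3: b = 23/100 * 5/6
Step 4: b = 23/120

23/120


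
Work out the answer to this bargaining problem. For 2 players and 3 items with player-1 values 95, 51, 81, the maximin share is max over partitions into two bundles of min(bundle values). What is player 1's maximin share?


Step 1: Item values = 95, 51, 81
Step 2: Enumerate all 2-bundle partitions and take the smaller bundle:
  Partition 1: {95} vs {51,81} -> bundles 95, 132; min = 95
  Partition 2: {51} vs {95,81} -> bundles 51, 176; min = 51
  Partition 3: {81} vs {95,51} -> bundles 81, 146; min = 81
Step 3: MMS = max(95, 51, 81) = 95

95


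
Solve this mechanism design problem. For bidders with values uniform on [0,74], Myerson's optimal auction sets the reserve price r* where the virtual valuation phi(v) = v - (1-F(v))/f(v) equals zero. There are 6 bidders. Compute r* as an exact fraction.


Step 1: For U[0,74], F(v) = v/74 and f(v) = 1/74
Step 2: phi(v) = v - (1 - v/74)/(1/74) = v - (74 - v) = 2v - 74
Step 3: Set phi(r*) = 0: 2r* - 74 = 0
Step 4: r* = 74/2 = 37 (the number of bidders n = 6 does not enter)

37


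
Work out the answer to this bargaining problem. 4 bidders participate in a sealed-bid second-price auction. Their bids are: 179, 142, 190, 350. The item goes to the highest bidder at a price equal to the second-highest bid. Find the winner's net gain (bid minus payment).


Step 1: Sort bids in descending order: 350, 190, 179, 142
Step 2: The winning bid is the highest: 350
Step 3: The payment equals the second-highest bid: 190
Step 4: Surplus = winner's bid - payment = 350 - 190 = 160

160


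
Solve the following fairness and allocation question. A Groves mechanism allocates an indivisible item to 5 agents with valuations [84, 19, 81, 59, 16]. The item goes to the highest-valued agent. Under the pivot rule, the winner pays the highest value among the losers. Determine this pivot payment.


Step 1: The efficient winner is agent 0 with value 84
Step 2: Other agents' values: [19, 81, 59, 16]
Step 3: Pivot payment = max(others) = 81
Step 4: The winner pays 81

81


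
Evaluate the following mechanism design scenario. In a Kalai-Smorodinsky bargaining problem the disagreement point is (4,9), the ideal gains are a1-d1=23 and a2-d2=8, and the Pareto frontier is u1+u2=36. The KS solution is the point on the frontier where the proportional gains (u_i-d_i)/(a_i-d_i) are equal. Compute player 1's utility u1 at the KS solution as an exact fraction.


Step 1: At the KS point, (u1-d1)/r1 = (u2-d2)/r2 = t and u1+u2 = 36
Step 2: u1 = d1 + r1*t and u2 = d2 + r2*t, so (d1 + r1*t) + (d2 + r2*t) = 36
Step 3: t = (36 - 4 - 9)/(23 + 8) = 23/31
Step 4: u1 = d1 + r1*t = 4 + 23 * 23/31 = 653/31
Step 5: (Check: u2 = d2 + r2*t = 463/31; u1+u2 = 653/31 + 463/31 = 36, on the frontier.)

653/31


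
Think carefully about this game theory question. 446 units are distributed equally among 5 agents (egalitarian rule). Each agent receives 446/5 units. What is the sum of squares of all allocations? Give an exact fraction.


Step 1: Each agent's share = 446/5
Step 2: Square of each share = (446/5)^2 = 198916/25
Step 3: Sum of squares = 5 * 198916/25 = 198916/5

198916/5


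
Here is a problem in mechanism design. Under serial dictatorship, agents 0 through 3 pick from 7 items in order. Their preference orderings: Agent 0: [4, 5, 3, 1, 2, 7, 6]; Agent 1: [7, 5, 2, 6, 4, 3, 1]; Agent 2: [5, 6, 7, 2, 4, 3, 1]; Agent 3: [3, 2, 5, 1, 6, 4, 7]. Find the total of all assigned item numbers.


Step 1: Agent 0 picks item 4
Step 2: Agent 1 picks item 7
Step 3: Agent 2 picks item 5
Step 4: Agent 3 picks item 3
Step 5: Sum = 4 + 7 + 5 + 3 = 19

19


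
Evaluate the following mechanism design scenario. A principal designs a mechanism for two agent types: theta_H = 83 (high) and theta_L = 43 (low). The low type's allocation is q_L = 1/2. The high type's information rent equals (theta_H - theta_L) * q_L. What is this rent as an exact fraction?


Step 1: theta_H - theta_L = 83 - 43 = 40
Step 2: Information rent = (theta_H - theta_L) * q_L
Step 3: = 40 * 1/2
Step 4: = 20

20


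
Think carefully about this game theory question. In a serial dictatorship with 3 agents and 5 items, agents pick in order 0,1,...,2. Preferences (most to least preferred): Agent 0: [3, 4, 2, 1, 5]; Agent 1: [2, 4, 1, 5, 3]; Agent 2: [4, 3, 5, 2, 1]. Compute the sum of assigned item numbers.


Step 1: Agent 0 picks item 3
Step 2: Agent 1 picks item 2
Step 3: Agent 2 picks item 4
Step 4: Sum = 3 + 2 + 4 = 9

9


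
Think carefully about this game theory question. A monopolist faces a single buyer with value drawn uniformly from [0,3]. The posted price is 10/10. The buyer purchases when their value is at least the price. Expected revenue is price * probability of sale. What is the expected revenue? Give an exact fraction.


Step 1: Posted price r = 1, value support [0,3]
Step 2: P(v >= r) = (3 - 1)/3 = 2/3
Step 3: Expected revenue = r * P(v >= r) = 1 * 2/3
Step 4: Revenue = 2/3

2/3


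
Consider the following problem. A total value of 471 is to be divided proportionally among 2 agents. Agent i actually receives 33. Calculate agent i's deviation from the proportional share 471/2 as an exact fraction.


Step 1: Proportional share = 471/2
Step 2: Agent's actual allocation = 33
Step 3: Excess = 33 - 471/2 = -405/2

-405/2


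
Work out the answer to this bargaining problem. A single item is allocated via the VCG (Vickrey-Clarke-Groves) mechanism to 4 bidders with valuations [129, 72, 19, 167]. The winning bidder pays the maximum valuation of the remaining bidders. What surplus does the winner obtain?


Step 1: The winner is the agent with the highest value: agent 3 with value 167
Step 2: Values of other agents: [129, 72, 19]
Step 3: VCG payment = max of others' values = 129
Step 4: Surplus = 167 - 129 = 38

38


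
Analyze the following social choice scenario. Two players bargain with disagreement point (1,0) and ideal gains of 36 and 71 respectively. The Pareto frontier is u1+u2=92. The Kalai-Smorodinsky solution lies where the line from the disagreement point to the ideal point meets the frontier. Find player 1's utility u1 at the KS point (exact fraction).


Step 1: At the KS point, (u1-d1)/r1 = (u2-d2)/r2 = t and u1+u2 = 92
Step 2: u1 = d1 + r1*t and u2 = d2 + r2*t, so (d1 + r1*t) + (d2 + r2*t) = 92
Step 3: t = (92 - 1 - 0)/(36 + 71) = 91/107
Step 4: u1 = d1 + r1*t = 1 + 36 * 91/107 = 3383/107
Step 5: (Check: u2 = d2 + r2*t = 6461/107; u1+u2 = 3383/107 + 6461/107 = 92, on the frontier.)

3383/107


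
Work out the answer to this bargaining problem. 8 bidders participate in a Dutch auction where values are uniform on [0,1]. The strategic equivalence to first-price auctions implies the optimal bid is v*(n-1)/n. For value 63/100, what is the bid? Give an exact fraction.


Step 1: Dutch auctions are strategically equivalent to first-price auctions
Step 2: The equilibrium bid is b(v) = v*(n-1)/n
Step 3: b = 63/100 * 7/8
Step 4: b = 441/800

441/800


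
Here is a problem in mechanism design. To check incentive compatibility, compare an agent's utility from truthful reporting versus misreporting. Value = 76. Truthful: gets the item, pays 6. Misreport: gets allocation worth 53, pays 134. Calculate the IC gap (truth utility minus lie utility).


Step 1: U(truth) = value - payment = 76 - 6 = 70
Step 2: U(lie) = allocation - payment = 53 - 134 = -81
Step 3: IC gap = 70 - (-81) = 151

151


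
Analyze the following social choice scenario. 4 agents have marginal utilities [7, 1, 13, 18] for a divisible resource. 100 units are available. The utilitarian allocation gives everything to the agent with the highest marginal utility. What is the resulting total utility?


Step 1: The marginal utilities are [7, 1, 13, 18]
Step 2: The highest marginal utility is 18
Step 3: All 100 units go to that agent
Step 4: Total utility = 18 * 100 = 1800

1800


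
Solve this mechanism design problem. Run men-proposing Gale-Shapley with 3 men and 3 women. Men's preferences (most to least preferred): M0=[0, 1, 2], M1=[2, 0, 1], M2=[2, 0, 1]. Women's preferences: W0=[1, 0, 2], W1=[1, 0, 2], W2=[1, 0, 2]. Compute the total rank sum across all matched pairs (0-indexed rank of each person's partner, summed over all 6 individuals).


Step 1: Run Gale-Shapley (men propose, women hold best offer):
  M0 proposes to W0; she accepts
  M1 proposes to W2; she accepts
  M2 proposes to W2; rejected
  M2 proposes to W0; rejected
  M2 proposes to W1; she accepts
Step 2: Final matching: W0-M0, W1-M2, W2-M1
Step 3: 0-indexed ranks (man's rank of his match, then woman's): 0 + 1 + 2 + 2 + 0 + 0
Step 4: Total rank sum = 5

5


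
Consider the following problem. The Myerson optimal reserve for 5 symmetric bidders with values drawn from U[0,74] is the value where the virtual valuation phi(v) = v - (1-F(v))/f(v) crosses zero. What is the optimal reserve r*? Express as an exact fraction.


Step 1: For U[0,74], F(v) = v/74 and f(v) = 1/74
Step 2: phi(v) = v - (1 - v/74)/(1/74) = v - (74 - v) = 2v - 74
Step 3: Set phi(r*) = 0: 2r* - 74 = 0
Step 4: r* = 74/2 = 37 (the number of bidders n = 5 does not enter)

37


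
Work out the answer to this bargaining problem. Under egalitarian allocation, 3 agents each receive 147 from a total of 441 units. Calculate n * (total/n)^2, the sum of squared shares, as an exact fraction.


Step 1: Each agent's share = 441/3 = 147
Step 2: Square of each share = (147)^2 = 21609
Step 3: Sum of squares = 3 * 21609 = 64827

64827


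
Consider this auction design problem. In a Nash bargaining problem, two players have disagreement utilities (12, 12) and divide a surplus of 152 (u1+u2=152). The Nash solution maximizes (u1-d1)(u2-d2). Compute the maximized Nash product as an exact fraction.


Step 1: The Nash solution splits surplus symmetrically above the disagreement point
Step 2: u1 = (total + d1 - d2)/2 = (152 + 12 - 12)/2 = 76
Step 3: u2 = (total - d1 + d2)/2 = (152 - 12 + 12)/2 = 76
Step 4: Nash product = (76 - 12) * (76 - 12)
Step 5: = 64 * 64 = 4096

4096


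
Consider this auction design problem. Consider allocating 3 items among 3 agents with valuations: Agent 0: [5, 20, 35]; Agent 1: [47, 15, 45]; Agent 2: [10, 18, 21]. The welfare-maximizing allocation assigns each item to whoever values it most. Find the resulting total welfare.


Step 1: For each item, find the maximum value among all agents.
Step 2: Item 0 -> Agent 1 (value 47)
Step 3: Item 1 -> Agent 0 (value 20)
Step 4: Item 2 -> Agent 1 (value 45)
Step 5: Total welfare = 47 + 20 + 45 = 112

112


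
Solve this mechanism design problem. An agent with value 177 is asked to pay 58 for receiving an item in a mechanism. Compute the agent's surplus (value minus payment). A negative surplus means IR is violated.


Step 1: Surplus = value - payment = 177 - 58 = 119
Step 2: IR is satisfied (surplus >= 0)

119


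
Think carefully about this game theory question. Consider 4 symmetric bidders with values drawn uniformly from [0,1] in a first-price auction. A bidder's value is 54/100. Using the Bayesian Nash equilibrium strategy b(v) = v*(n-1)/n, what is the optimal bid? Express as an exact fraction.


Step 1: The symmetric BNE bidding function is b(v) = v * (n-1) / n
Step 2: Substitute v = 27/50 and n = 4
Step 3: b = 27/50 * 3/4
Step 4: b = 81/200

81/200


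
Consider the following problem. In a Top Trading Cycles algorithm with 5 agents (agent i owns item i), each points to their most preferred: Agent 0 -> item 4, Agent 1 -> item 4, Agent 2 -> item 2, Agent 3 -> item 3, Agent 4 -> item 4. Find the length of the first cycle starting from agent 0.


Step 1: Trace the pointer graph from agent 0: 0 -> 4 -> 4
Step 2: A cycle is detected when we revisit agent 4
Step 3: The cycle is: 4 -> 4
Step 4: Cycle length = 1

1


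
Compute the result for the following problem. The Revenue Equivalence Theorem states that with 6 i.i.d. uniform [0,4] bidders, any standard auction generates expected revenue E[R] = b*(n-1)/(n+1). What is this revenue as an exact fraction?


Step 1: By Revenue Equivalence, expected revenue = b*(n-1)/(n+1)
Step 2: Substituting n = 6, b = 4
Step 3: Revenue = 4*(6-1)/(6+1) = 4*5/7
Step 4: Revenue = 20/7

20/7


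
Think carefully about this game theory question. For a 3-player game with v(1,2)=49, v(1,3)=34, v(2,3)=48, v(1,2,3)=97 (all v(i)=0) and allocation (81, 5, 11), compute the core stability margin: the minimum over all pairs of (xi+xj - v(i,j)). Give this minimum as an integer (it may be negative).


Step 1: Slack for coalition (1,2): x1+x2 - v12 = 86 - 49 = 37
Step 2: Slack for coalition (1,3): x1+x3 - v13 = 92 - 34 = 58
Step 3: Slack for coalition (2,3): x2+x3 - v23 = 16 - 48 = -32
Step 4: Minimum slack = min(37, 58, -32) = -32, attained by (2,3); coalition (2,3) can block (slack < 0), so the allocation is not in the core

-32


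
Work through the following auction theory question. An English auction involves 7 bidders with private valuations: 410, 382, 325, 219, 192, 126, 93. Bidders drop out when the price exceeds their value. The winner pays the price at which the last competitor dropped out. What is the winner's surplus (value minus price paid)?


Step 1: Identify the highest value: 410
Step 2: Identify the second-highest value: 382
Step 3: The final price = second-highest value = 382
Step 4: Surplus = 410 - 382 = 28

28


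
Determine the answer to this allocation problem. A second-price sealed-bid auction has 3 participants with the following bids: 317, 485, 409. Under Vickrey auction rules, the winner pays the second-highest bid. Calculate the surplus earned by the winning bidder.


Step 1: Sort bids in descending order: 485, 409, 317
Step 2: The winning bid is the highest: 485
Step 3: The payment equals the second-highest bid: 409
Step 4: Surplus = winner's bid - payment = 485 - 409 = 76

76


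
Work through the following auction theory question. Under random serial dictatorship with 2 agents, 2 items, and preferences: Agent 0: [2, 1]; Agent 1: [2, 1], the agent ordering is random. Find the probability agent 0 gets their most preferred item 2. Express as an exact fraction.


Step 1: Agent 0 wants item 2
Step 2: There are 2 possible orderings of agents
Step 3: In 1 orderings, agent 0 gets item 2
Step 4: Probability = 1/2

1/2


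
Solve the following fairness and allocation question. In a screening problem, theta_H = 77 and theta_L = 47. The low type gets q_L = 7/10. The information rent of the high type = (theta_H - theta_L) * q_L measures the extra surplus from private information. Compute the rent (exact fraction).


Step 1: theta_H - theta_L = 77 - 47 = 30
Step 2: Information rent = (theta_H - theta_L) * q_L
Step 3: = 30 * 7/10
Step 4: = 21

21


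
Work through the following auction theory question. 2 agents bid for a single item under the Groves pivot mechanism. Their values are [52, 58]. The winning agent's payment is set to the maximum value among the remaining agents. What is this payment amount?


Step 1: The efficient winner is agent 1 with value 58
Step 2: Other agents' values: [52]
Step 3: Pivot payment = max(others) = 52
Step 4: The winner pays 52

52


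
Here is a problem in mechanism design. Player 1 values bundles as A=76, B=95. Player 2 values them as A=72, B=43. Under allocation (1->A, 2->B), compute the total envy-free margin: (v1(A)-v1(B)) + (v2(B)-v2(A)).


Step 1: Player 1's margin = v1(A) - v1(B) = 76 - 95 = -19
Step 2: Player 2's margin = v2(B) - v2(A) = 43 - 72 = -29
Step 3: Total margin = -19 + -29 = -48

-48


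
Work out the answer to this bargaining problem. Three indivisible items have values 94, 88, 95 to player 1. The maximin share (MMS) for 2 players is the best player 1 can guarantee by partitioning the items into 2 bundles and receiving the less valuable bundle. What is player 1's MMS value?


Step 1: Item values = 94, 88, 95
Step 2: Enumerate all 2-bundle partitions and take the smaller bundle:
  Partition 1: {94} vs {88,95} -> bundles 94, 183; min = 94
  Partition 2: {88} vs {94,95} -> bundles 88, 189; min = 88
  Partition 3: {95} vs {94,88} -> bundles 95, 182; min = 95
Step 3: MMS = max(94, 88, 95) = 95

95


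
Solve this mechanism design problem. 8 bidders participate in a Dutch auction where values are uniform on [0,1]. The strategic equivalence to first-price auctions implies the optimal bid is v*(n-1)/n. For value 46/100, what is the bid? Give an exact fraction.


Step 1: Dutch auctions are strategically equivalent to first-price auctions
Step 2: The equilibrium bid is b(v) = v*(n-1)/n
Step 3: b = 23/50 * 7/8
Step 4: b = 161/400

161/400


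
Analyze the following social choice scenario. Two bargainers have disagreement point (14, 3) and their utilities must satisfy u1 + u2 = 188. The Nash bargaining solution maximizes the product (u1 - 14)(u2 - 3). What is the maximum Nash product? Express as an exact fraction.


Step 1: The Nash solution splits surplus symmetrically above the disagreement point
Step 2: u1 = (total + d1 - d2)/2 = (188 + 14 - 3)/2 = 199/2
Step 3: u2 = (total - d1 + d2)/2 = (188 - 14 + 3)/2 = 177/2
Step 4: Nash product = (199/2 - 14) * (177/2 - 3)
Step 5: = 171/2 * 171/2 = 29241/4

29241/4


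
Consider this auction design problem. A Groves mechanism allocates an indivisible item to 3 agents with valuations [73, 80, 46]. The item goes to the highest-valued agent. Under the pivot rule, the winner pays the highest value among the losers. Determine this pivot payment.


Step 1: The efficient winner is agent 1 with value 80
Step 2: Other agents' values: [73, 46]
Step 3: Pivot payment = max(others) = 73
Step 4: The winner pays 73

73


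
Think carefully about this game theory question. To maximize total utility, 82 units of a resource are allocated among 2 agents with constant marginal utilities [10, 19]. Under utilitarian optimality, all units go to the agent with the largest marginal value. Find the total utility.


Step 1: The marginal utilities are [10, 19]
Step 2: The highest marginal utility is 19
Step 3: All 82 units go to that agent
Step 4: Total utility = 19 * 82 = 1558

1558


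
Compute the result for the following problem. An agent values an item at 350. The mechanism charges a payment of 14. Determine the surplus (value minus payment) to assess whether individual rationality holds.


Step 1: Surplus = value - payment = 350 - 14 = 336
Step 2: IR is satisfied (surplus >= 0)

336


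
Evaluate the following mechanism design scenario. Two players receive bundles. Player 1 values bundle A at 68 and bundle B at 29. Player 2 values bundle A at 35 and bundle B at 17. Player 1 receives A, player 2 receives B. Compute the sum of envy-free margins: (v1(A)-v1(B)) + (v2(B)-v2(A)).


Step 1: Player 1's margin = v1(A) - v1(B) = 68 - 29 = 39
Step 2: Player 2's margin = v2(B) - v2(A) = 17 - 35 = -18
Step 3: Total margin = 39 + -18 = 21

21


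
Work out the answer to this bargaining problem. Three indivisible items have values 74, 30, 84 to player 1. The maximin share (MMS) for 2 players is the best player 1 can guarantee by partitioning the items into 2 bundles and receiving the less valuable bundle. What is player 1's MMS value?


Step 1: Item values = 74, 30, 84
Step 2: Enumerate all 2-bundle partitions and take the smaller bundle:
  Partition 1: {74} vs {30,84} -> bundles 74, 114; min = 74
  Partition 2: {30} vs {74,84} -> bundles 30, 158; min = 30
  Partition 3: {84} vs {74,30} -> bundles 84, 104; min = 84
Step 3: MMS = max(74, 30, 84) = 84

84


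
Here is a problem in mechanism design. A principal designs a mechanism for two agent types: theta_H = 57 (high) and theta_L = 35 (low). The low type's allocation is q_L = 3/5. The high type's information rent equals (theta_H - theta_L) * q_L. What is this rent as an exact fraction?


Step 1: theta_H - theta_L = 57 - 35 = 22
Step 2: Information rent = (theta_H - theta_L) * q_L
Step 3: = 22 * 3/5
Step 4: = 66/5

66/5


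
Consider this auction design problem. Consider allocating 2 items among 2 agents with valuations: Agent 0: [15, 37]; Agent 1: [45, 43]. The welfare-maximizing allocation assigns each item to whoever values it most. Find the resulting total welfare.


Step 1: For each item, find the maximum value among all agents.
Step 2: Item 0 -> Agent 1 (value 45)
Step 3: Item 1 -> Agent 1 (value 43)
Step 4: Total welfare = 45 + 43 = 88

88


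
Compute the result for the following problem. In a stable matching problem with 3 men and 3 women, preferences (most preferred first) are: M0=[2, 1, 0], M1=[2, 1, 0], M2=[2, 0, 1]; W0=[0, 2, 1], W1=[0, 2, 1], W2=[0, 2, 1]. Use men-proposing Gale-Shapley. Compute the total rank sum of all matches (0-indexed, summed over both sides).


Step 1: Run Gale-Shapley (men propose, women hold best offer):
  M0 proposes to W2; she accepts
  M1 proposes to W2; rejected
  M1 proposes to W1; she accepts
  M2 proposes to W2; rejected
  M2 proposes to W0; she accepts
Step 2: Final matching: W0-M2, W1-M1, W2-M0
Step 3: 0-indexed ranks (man's rank of his match, then woman's): 1 + 1 + 1 + 2 + 0 + 0
Step 4: Total rank sum = 5

5


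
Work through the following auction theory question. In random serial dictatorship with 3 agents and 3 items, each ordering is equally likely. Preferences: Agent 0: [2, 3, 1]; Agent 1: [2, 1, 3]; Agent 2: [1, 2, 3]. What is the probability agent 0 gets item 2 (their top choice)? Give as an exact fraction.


Step 1: Agent 0 wants item 2
Step 2: There are 6 possible orderings of agents
Step 3: In 3 orderings, agent 0 gets item 2
Step 4: Probability = 3/6 = 1/2

1/2


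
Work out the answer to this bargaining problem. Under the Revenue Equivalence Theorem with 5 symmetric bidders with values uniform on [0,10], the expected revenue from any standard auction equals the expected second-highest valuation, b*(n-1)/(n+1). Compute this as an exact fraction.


Step 1: By Revenue Equivalence, expected revenue = b*(n-1)/(n+1)
Step 2: Substituting n = 5, b = 10
Step 3: Revenue = 10*(5-1)/(5+1) = 10*4/6
Step 4: Revenue = 40/6 = 20/3

20/3


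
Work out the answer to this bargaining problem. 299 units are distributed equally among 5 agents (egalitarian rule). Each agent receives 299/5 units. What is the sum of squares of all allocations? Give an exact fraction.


Step 1: Each agent's share = 299/5
Step 2: Square of each share = (299/5)^2 = 89401/25
Step 3: Sum of squares = 5 * 89401/25 = 89401/5

89401/5


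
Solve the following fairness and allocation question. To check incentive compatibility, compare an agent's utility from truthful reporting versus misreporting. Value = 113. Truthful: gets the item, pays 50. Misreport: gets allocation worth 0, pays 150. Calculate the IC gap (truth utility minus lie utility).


Step 1: U(truth) = value - payment = 113 - 50 = 63
Step 2: U(lie) = allocation - payment = 0 - 150 = -150
Step 3: IC gap = 63 - (-150) = 213

213


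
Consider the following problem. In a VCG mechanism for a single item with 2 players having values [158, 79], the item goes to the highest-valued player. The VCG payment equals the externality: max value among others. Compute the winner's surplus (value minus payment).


Step 1: The winner is the agent with the highest value: agent 0 with value 158
Step 2: Values of other agents: [79]
Step 3: VCG payment = max of others' values = 79
Step 4: Surplus = 158 - 79 = 79

79


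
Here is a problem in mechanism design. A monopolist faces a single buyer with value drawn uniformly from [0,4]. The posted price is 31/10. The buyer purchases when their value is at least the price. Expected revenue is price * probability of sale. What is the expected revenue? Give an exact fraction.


Step 1: Posted price r = 31/10, value support [0,4]
Step 2: P(v >= r) = (4 - 31/10)/4 = 9/40
Step 3: Expected revenue = r * P(v >= r) = 31/10 * 9/40
Step 4: Revenue = 279/400

279/400


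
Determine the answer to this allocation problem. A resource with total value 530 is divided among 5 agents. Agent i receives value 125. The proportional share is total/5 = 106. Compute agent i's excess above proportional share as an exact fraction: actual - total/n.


Step 1: Proportional share = 530/5 = 106
Step 2: Agent's actual allocation = 125
Step 3: Excess = 125 - 106 = 19

19


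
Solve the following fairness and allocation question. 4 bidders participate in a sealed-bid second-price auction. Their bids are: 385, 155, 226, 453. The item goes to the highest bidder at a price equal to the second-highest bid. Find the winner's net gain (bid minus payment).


Step 1: Sort bids in descending order: 453, 385, 226, 155
Step 2: The winning bid is the highest: 453
Step 3: The payment equals the second-highest bid: 385
Step 4: Surplus = winner's bid - payment = 453 - 385 = 68

68


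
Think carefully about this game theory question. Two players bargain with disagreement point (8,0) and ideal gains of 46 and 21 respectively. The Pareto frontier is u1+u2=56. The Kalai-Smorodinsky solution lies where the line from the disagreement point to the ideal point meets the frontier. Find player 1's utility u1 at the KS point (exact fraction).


Step 1: At the KS point, (u1-d1)/r1 = (u2-d2)/r2 = t and u1+u2 = 56
Step 2: u1 = d1 + r1*t and u2 = d2 + r2*t, so (d1 + r1*t) + (d2 + r2*t) = 56
Step 3: t = (56 - 8 - 0)/(46 + 21) = 48/67
Step 4: u1 = d1 + r1*t = 8 + 46 * 48/67 = 2744/67
Step 5: (Check: u2 = d2 + r2*t = 1008/67; u1+u2 = 2744/67 + 1008/67 = 56, on the frontier.)

2744/67


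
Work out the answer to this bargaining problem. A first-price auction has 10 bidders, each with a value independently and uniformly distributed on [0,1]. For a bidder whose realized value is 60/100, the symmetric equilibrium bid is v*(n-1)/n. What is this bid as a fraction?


Step 1: The symmetric BNE bidding function is b(v) = v * (n-1) / n
Step 2: Substitute v = 3/5 and n = 10
Step 3: b = 3/5 * 9/10
Step 4: b = 27/50

27/50


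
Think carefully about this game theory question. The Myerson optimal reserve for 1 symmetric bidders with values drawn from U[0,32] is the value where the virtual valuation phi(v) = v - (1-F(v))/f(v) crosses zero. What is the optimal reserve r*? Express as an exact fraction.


Step 1: For U[0,32], F(v) = v/32 and f(v) = 1/32
Step 2: phi(v) = v - (1 - v/32)/(1/32) = v - (32 - v) = 2v - 32
Step 3: Set phi(r*) = 0: 2r* - 32 = 0
Step 4: r* = 32/2 = 16 (the number of bidders n = 1 does not enter)

16


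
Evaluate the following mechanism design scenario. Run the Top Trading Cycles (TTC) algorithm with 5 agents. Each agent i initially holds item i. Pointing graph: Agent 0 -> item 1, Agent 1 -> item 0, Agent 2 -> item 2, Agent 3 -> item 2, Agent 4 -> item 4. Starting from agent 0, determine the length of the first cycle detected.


Step 1: Trace the pointer graph from agent 0: 0 -> 1 -> 0
Step 2: A cycle is detected when we revisit agent 0
Step 3: The cycle is: 0 -> 1 -> 0
Step 4: Cycle length = 2

2


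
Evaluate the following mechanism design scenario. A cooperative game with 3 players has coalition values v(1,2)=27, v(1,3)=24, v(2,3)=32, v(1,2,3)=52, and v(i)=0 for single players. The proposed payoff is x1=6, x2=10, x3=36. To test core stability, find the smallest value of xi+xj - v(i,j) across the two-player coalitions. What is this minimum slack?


Step 1: Slack for coalition (1,2): x1+x2 - v12 = 16 - 27 = -11
Step 2: Slack for coalition (1,3): x1+x3 - v13 = 42 - 24 = 18
Step 3: Slack for coalition (2,3): x2+x3 - v23 = 46 - 32 = 14
Step 4: Minimum slack = min(-11, 18, 14) = -11, attained by (1,2); coalition (1,2) can block (slack < 0), so the allocation is not in the core

-11


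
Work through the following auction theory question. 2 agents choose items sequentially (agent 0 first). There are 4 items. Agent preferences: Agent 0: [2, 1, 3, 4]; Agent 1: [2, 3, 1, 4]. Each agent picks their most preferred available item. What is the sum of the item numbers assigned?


Step 1: Agent 0 picks item 2
Step 2: Agent 1 picks item 3
Step 3: Sum = 2 + 3 = 5

5


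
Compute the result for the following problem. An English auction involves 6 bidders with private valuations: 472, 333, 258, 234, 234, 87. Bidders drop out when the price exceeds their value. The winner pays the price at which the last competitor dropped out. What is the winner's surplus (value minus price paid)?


Step 1: Identify the highest value: 472
Step 2: Identify the second-highest value: 333
Step 3: The final price = second-highest value = 333
Step 4: Surplus = 472 - 333 = 139

139


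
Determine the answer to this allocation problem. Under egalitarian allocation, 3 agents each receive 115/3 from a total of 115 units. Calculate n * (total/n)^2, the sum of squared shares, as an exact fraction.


Step 1: Each agent's share = 115/3
Step 2: Square of each share = (115/3)^2 = 13225/9
Step 3: Sum of squares = 3 * 13225/9 = 13225/3

13225/3


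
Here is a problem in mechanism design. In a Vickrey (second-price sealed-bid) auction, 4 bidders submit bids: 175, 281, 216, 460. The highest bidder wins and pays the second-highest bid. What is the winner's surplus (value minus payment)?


Step 1: Sort bids in descending order: 460, 281, 216, 175
Step 2: The winning bid is the highest: 460
Step 3: The payment equals the second-highest bid: 281
Step 4: Surplus = winner's bid - payment = 460 - 281 = 179

179


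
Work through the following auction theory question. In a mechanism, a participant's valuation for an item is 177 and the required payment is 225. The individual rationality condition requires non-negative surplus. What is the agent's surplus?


Step 1: Surplus = value - payment = 177 - 225 = -48
Step 2: IR is violated (surplus < 0)

-48


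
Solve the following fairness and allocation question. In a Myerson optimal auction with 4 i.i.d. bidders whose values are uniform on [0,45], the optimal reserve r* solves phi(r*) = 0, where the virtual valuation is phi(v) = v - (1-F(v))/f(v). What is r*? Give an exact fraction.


Step 1: For U[0,45], F(v) = v/45 and f(v) = 1/45
Step 2: phi(v) = v - (1 - v/45)/(1/45) = v - (45 - v) = 2v - 45
Step 3: Set phi(r*) = 0: 2r* - 45 = 0
Step 4: r* = 45/2 (the number of bidders n = 4 does not enter)

45/2


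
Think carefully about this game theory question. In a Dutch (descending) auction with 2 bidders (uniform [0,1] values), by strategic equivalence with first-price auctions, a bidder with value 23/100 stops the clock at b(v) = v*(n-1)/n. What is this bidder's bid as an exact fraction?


Step 1: Dutch auctions are strategically equivalent to first-price auctions
Step 2: The equilibrium bid is b(v) = v*(n-1)/n
Step 3: b = 23/100 * 1/2
Step 4: b = 23/200

23/200


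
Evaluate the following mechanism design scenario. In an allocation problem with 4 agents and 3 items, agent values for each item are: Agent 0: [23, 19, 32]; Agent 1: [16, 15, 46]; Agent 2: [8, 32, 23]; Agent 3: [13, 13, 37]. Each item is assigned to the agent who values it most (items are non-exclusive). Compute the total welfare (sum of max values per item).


Step 1: For each item, find the maximum value among all agents.
Step 2: Item 0 -> Agent 0 (value 23)
Step 3: Item 1 -> Agent 2 (value 32)
Step 4: Item 2 -> Agent 1 (value 46)
Step 5: Total welfare = 23 + 32 + 46 = 101

101


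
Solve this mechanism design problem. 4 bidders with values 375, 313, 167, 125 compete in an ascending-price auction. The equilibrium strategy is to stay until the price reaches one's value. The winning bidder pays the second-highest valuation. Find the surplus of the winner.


Step 1: Identify the highest value: 375
Step 2: Identify the second-highest value: 313
Step 3: The final price = second-highest value = 313
Step 4: Surplus = 375 - 313 = 62

62


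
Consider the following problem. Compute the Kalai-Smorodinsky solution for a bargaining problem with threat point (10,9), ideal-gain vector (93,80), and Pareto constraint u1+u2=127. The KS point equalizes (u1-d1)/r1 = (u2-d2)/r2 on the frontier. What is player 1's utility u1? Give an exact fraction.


Step 1: At the KS point, (u1-d1)/r1 = (u2-d2)/r2 = t and u1+u2 = 127
Step 2: u1 = d1 + r1*t and u2 = d2 + r2*t, so (d1 + r1*t) + (d2 + r2*t) = 127
Step 3: t = (127 - 10 - 9)/(93 + 80) = 108/173
Step 4: u1 = d1 + r1*t = 10 + 93 * 108/173 = 11774/173
Step 5: (Check: u2 = d2 + r2*t = 10197/173; u1+u2 = 11774/173 + 10197/173 = 127, on the frontier.)

11774/173


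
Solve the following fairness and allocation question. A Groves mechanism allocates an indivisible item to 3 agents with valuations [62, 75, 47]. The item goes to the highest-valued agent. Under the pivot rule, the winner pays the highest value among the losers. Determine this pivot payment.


Step 1: The efficient winner is agent 1 with value 75
Step 2: Other agents' values: [62, 47]
Step 3: Pivot payment = max(others) = 62
Step 4: The winner pays 62

62


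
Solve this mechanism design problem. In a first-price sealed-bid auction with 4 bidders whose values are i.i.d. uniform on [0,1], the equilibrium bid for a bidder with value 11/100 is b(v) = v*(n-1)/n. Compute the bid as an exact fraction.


Step 1: The symmetric BNE bidding function is b(v) = v * (n-1) / n
Step 2: Substitute v = 11/100 and n = 4
Step 3: b = 11/100 * 3/4
Step 4: b = 33/400

33/400


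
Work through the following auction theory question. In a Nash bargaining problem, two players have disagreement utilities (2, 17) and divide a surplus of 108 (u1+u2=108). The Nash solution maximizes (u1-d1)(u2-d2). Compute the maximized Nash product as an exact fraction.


Step 1: The Nash solution splits surplus symmetrically above the disagreement point
Step 2: u1 = (total + d1 - d2)/2 = (108 + 2 - 17)/2 = 93/2
Step 3: u2 = (total - d1 + d2)/2 = (108 - 2 + 17)/2 = 123/2
Step 4: Nash product = (93/2 - 2) * (123/2 - 17)
Step 5: = 89/2 * 89/2 = 7921/4

7921/4


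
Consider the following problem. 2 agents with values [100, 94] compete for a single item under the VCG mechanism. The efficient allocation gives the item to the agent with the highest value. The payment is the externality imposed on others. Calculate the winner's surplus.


Step 1: The winner is the agent with the highest value: agent 0 with value 100
Step 2: Values of other agents: [94]
Step 3: VCG payment = max of others' values = 94
Step 4: Surplus = 100 - 94 = 6

6


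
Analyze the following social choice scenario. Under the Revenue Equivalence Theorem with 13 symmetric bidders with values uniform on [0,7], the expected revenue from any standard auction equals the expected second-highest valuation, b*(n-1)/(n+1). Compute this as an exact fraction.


Step 1: By Revenue Equivalence, expected revenue = b*(n-1)/(n+1)
Step 2: Substituting n = 13, b = 7
Step 3: Revenue = 7*(13-1)/(13+1) = 7*12/14
Step 4: Revenue = 84/14 = 6

6


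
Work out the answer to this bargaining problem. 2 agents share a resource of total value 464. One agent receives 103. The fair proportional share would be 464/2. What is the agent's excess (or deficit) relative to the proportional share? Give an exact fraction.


Step 1: Proportional share = 464/2 = 232
Step 2: Agent's actual allocation = 103
Step 3: Excess = 103 - 232 = -129

-129


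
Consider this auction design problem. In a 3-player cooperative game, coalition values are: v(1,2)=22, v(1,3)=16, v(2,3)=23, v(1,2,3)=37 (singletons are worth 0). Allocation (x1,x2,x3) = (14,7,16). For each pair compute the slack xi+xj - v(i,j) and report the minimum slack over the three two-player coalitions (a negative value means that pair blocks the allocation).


Step 1: Slack for coalition (1,2): x1+x2 - v12 = 21 - 22 = -1
Step 2: Slack for coalition (1,3): x1+x3 - v13 = 30 - 16 = 14
Step 3: Slack for coalition (2,3): x2+x3 - v23 = 23 - 23 = 0
Step 4: Minimum slack = min(-1, 14, 0) = -1, attained by (1,2); coalition (1,2) can block (slack < 0), so the allocation is not in the core

-1
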